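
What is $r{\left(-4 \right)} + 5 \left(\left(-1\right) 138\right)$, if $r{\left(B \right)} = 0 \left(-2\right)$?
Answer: $-690$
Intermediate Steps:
$r{\left(B \right)} = 0$
$r{\left(-4 \right)} + 5 \left(\left(-1\right) 138\right) = 0 + 5 \left(\left(-1\right) 138\right) = 0 + 5 \left(-138\right) = 0 - 690 = -690$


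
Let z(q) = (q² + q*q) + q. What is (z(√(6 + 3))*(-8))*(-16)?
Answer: 2688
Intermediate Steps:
z(q) = q + 2*q² (z(q) = (q² + q²) + q = 2*q² + q = q + 2*q²)
(z(√(6 + 3))*(-8))*(-16) = ((√(6 + 3)*(1 + 2*√(6 + 3)))*(-8))*(-16) = ((√9*(1 + 2*√9))*(-8))*(-16) = ((3*(1 + 2*3))*(-8))*(-16) = ((3*(1 + 6))*(-8))*(-16) = ((3*7)*(-8))*(-16) = (21*(-8))*(-16) = -168*(-16) = 2688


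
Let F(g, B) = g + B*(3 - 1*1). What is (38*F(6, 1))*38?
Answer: 11552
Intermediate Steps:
F(g, B) = g + 2*B (F(g, B) = g + B*(3 - 1) = g + B*2 = g + 2*B)
(38*F(6, 1))*38 = (38*(6 + 2*1))*38 = (38*(6 + 2))*38 = (38*8)*38 = 304*38 = 11552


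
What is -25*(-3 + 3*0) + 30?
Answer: 105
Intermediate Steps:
-25*(-3 + 3*0) + 30 = -25*(-3 + 0) + 30 = -25*(-3) + 30 = 75 + 30 = 105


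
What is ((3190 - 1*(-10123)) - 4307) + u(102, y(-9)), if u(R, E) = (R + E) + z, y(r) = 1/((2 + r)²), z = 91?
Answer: 450752/49 ≈ 9199.0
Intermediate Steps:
y(r) = (2 + r)⁻²
u(R, E) = 91 + E + R (u(R, E) = (R + E) + 91 = (E + R) + 91 = 91 + E + R)
((3190 - 1*(-10123)) - 4307) + u(102, y(-9)) = ((3190 - 1*(-10123)) - 4307) + (91 + (2 - 9)⁻² + 102) = ((3190 + 10123) - 4307) + (91 + (-7)⁻² + 102) = (13313 - 4307) + (91 + 1/49 + 102) = 9006 + 9458/49 = 450752/49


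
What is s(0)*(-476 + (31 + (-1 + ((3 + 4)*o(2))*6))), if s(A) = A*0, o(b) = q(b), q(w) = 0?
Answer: 0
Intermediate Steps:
o(b) = 0
s(A) = 0
s(0)*(-476 + (31 + (-1 + ((3 + 4)*o(2))*6))) = 0*(-476 + (31 + (-1 + ((3 + 4)*0)*6))) = 0*(-476 + (31 + (-1 + (7*0)*6))) = 0*(-476 + (31 + (-1 + 0*6))) = 0*(-476 + (31 + (-1 + 0))) = 0*(-476 + (31 - 1)) = 0*(-476 + 30) = 0*(-446) = 0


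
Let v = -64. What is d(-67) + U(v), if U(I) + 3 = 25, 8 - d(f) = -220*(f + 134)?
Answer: 14770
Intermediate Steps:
d(f) = 29488 + 220*f (d(f) = 8 - (-220)*(f + 134) = 8 - (-220)*(134 + f) = 8 - (-29480 - 220*f) = 8 + (29480 + 220*f) = 29488 + 220*f)
U(I) = 22 (U(I) = -3 + 25 = 22)
d(-67) + U(v) = (29488 + 220*(-67)) + 22 = (29488 - 14740) + 22 = 14748 + 22 = 14770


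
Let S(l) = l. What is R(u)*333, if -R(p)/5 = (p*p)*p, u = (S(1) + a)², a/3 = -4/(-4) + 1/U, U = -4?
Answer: -8036636985/4096 ≈ -1.9621e+6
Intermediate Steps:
a = 9/4 (a = 3*(-4/(-4) + 1/(-4)) = 3*(-4*(-¼) + 1*(-¼)) = 3*(1 - ¼) = 3*(¾) = 9/4 ≈ 2.2500)
u = 169/16 (u = (1 + 9/4)² = (13/4)² = 169/16 ≈ 10.563)
R(p) = -5*p³ (R(p) = -5*p*p*p = -5*p²*p = -5*p³)
R(u)*333 = -5*(169/16)³*333 = -5*4826809/4096*333 = -24134045/4096*333 = -8036636985/4096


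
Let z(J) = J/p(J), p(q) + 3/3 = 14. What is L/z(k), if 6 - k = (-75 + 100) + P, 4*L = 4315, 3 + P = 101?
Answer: -4315/36 ≈ -119.86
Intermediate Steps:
P = 98 (P = -3 + 101 = 98)
L = 4315/4 (L = (¼)*4315 = 4315/4 ≈ 1078.8)
p(q) = 13 (p(q) = -1 + 14 = 13)
k = -117 (k = 6 - ((-75 + 100) + 98) = 6 - (25 + 98) = 6 - 1*123 = 6 - 123 = -117)
z(J) = J/13
L/z(k) = 4315/(4*(((1/13)*(-117)))) = (4315/4)/(-9) = (4315/4)*(-⅑) = -4315/36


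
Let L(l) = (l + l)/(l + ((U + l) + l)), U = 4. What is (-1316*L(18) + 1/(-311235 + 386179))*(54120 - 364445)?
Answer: 550911731198975/2173376 ≈ 2.5348e+8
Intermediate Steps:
L(l) = 2*l/(4 + 3*l) (L(l) = (l + l)/(l + ((4 + l) + l)) = (2*l)/(l + (4 + 2*l)) = (2*l)/(4 + 3*l) = 2*l/(4 + 3*l))
(-1316*L(18) + 1/(-311235 + 386179))*(54120 - 364445) = (-2632*18/(4 + 3*18) + 1/(-311235 + 386179))*(54120 - 364445) = (-2632*18/(4 + 54) + 1/74944)*(-310325) = (-2632*18/58 + 1/74944)*(-310325) = (-1316*18/29 + 1/74944)*(-310325) = (-23688/29 + 1/74944)*(-310325) = -1775273443/2173376*(-310325) = 550911731198975/2173376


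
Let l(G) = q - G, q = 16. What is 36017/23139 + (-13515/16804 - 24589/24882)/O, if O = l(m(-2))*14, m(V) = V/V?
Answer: 174728671771817/112872809289240 ≈ 1.5480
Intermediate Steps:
m(V) = 1
l(G) = 16 - G
O = 210 (O = (16 - 1*1)*14 = (16 - 1)*14 = 15*14 = 210)
36017/23139 + (-13515/16804 - 24589/24882)/O = 36017/23139 + (-13515/16804 - 24589/24882)/210 = 36017*(1/23139) + (-13515*1/16804 - 24589*1/24882)*(1/210) = 36017/23139 + (-13515/16804 - 24589/24882)*(1/210) = 36017/23139 - 374736893/209058564*1/210 = 36017/23139 - 374736893/43902298440 = 174728671771817/112872809289240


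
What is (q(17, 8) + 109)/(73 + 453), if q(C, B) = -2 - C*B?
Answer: -29/526 ≈ -0.055133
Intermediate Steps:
q(C, B) = -2 - B*C
(q(17, 8) + 109)/(73 + 453) = ((-2 - 1*8*17) + 109)/(73 + 453) = ((-2 - 136) + 109)/526 = (-138 + 109)*(1/526) = -29*1/526 = -29/526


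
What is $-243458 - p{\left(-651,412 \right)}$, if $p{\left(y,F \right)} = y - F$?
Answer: $-242395$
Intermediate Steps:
$-243458 - p{\left(-651,412 \right)} = -243458 - \left(-651 - 412\right) = -243458 - -1063 = -243458 + 1063 = -242395$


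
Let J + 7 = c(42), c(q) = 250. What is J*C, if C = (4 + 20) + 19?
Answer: 10449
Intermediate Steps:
J = 243 (J = -7 + 250 = 243)
C = 43 (C = 24 + 19 = 43)
J*C = 243*43 = 10449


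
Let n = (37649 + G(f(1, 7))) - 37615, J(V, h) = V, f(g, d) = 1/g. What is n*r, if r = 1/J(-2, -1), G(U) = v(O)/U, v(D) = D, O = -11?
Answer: -23/2 ≈ -11.500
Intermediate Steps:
G(U) = -11/U
n = 23 (n = (37649 - 11/(1/1)) - 37615 = (37649 - 11/1) - 37615 = (37649 - 11*1) - 37615 = (37649 - 11) - 37615 = 37638 - 37615 = 23)
r = -½ (r = 1/(-2) = -½ ≈ -0.50000)
n*r = 23*(-½) = -23/2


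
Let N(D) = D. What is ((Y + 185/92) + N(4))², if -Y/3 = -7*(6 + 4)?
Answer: 394936129/8464 ≈ 46661.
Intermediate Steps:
Y = 210 (Y = -(-21)*(6 + 4) = -(-21)*10 = -3*(-70) = 210)
((Y + 185/92) + N(4))² = ((210 + 185/92) + 4)² = (19505/92 + 4)² = (19873/92)² = 394936129/8464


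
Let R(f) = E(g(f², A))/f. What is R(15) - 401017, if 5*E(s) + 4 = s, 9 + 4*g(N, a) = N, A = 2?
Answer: -1203049/3 ≈ -4.0102e+5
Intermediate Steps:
g(N, a) = -9/4 + N/4
E(s) = -⅘ + s/5
R(f) = (-5/4 + f²/20)/f (R(f) = (-⅘ + (-9/4 + f²/4)/5)/f = (-⅘ + (-9/20 + f²/20))/f = (-5/4 + f²/20)/f)
R(15) - 401017 = (1/20)*(-25 + 15²)/15 - 401017 = (1/20)*(1/15)*(-25 + 225) - 401017 = (1/20)*(1/15)*200 - 401017 = ⅔ - 401017 = -1203049/3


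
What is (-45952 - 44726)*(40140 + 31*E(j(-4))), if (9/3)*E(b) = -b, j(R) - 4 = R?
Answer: -3639814920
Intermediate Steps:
j(R) = 4 + R
E(b) = -b/3 (E(b) = (-b)/3 = -b/3)
(-45952 - 44726)*(40140 + 31*E(j(-4))) = (-45952 - 44726)*(40140 + 31*(-(4 - 4)/3)) = -90678*(40140 + 31*(-⅓*0)) = -90678*(40140 + 31*0) = -90678*(40140 + 0) = -90678*40140 = -3639814920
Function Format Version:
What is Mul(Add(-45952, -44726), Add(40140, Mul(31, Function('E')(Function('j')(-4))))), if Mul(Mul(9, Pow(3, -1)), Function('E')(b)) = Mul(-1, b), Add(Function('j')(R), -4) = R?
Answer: -3639814920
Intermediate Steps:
Function('j')(R) = Add(4, R)
Function('E')(b) = Mul(Rational(-1, 3), b) (Function('E')(b) = Mul(Rational(1, 3), Mul(-1, b)) = Mul(Rational(-1, 3), b))
Mul(Add(-45952, -44726), Add(40140, Mul(31, Function('E')(Function('j')(-4))))) = Mul(Add(-45952, -44726), Add(40140, Mul(31, Mul(Rational(-1, 3), Add(4, -4))))) = Mul(-90678, Add(40140, Mul(31, Mul(Rational(-1, 3), 0)))) = Mul(-90678, Add(40140, Mul(31, 0))) = Mul(-90678, Add(40140, 0)) = Mul(-90678, 40140) = -3639814920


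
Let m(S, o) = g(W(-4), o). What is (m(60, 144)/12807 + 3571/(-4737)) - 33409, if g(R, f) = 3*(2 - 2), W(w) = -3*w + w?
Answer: -158262004/4737 ≈ -33410.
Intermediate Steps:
W(w) = -2*w
g(R, f) = 0 (g(R, f) = 3*0 = 0)
m(S, o) = 0
(m(60, 144)/12807 + 3571/(-4737)) - 33409 = (0/12807 + 3571/(-4737)) - 33409 = (0*(1/12807) + 3571*(-1/4737)) - 33409 = (0 - 3571/4737) - 33409 = -3571/4737 - 33409 = -158262004/4737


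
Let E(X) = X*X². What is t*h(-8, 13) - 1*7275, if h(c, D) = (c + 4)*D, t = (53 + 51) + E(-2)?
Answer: -12267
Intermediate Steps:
E(X) = X³
t = 96 (t = (53 + 51) + (-2)³ = 104 - 8 = 96)
h(c, D) = D*(4 + c) (h(c, D) = (4 + c)*D = D*(4 + c))
t*h(-8, 13) - 1*7275 = 96*(13*(4 - 8)) - 1*7275 = 96*(13*(-4)) - 7275 = 96*(-52) - 7275 = -4992 - 7275 = -12267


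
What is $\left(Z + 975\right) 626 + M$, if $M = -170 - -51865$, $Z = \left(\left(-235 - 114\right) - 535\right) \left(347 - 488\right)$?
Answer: $78689189$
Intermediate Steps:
$Z = 124644$ ($Z = \left(-349 - 535\right) \left(-141\right) = \left(-884\right) \left(-141\right) = 124644$)
$M = 51695$ ($M = -170 + 51865 = 51695$)
$\left(Z + 975\right) 626 + M = \left(124644 + 975\right) 626 + 51695 = 125619 \cdot 626 + 51695 = 78637494 + 51695 = 78689189$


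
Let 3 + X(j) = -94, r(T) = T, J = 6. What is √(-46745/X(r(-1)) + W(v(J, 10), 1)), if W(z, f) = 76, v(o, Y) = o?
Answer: 3*√583261/97 ≈ 23.620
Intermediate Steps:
X(j) = -97 (X(j) = -3 - 94 = -97)
√(-46745/X(r(-1)) + W(v(J, 10), 1)) = √(-46745/(-97) + 76) = √(-46745*(-1/97) + 76) = √(46745/97 + 76) = √(54117/97) = 3*√583261/97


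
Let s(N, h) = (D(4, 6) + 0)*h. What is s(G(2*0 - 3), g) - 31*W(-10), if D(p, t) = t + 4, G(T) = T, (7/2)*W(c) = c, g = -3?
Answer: 410/7 ≈ 58.571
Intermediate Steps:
W(c) = 2*c/7
D(p, t) = 4 + t
s(N, h) = 10*h (s(N, h) = ((4 + 6) + 0)*h = (10 + 0)*h = 10*h)
s(G(2*0 - 3), g) - 31*W(-10) = 10*(-3) - 62*(-10)/7 = -30 - 31*(-20/7) = -30 + 620/7 = 410/7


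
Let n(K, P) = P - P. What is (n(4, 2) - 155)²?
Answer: 24025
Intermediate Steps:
n(K, P) = 0
(n(4, 2) - 155)² = (0 - 155)² = (-155)² = 24025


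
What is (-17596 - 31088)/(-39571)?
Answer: 48684/39571 ≈ 1.2303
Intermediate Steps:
(-17596 - 31088)/(-39571) = -48684*(-1/39571) = 48684/39571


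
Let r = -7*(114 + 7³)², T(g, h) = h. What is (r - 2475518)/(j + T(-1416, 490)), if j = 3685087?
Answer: -3937461/3685577 ≈ -1.0683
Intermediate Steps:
r = -1461943 (r = -7*(114 + 343)² = -7*457² = -7*208849 = -1461943)
(r - 2475518)/(j + T(-1416, 490)) = (-1461943 - 2475518)/(3685087 + 490) = -3937461/3685577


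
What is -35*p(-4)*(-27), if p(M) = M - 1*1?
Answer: -4725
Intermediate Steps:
p(M) = -1 + M (p(M) = M - 1 = -1 + M)
-35*p(-4)*(-27) = -35*(-1 - 4)*(-27) = -(-175)*(-27) = -35*135 = -4725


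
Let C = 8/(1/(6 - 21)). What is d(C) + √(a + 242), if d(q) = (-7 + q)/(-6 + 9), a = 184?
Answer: -127/3 + √426 ≈ -21.694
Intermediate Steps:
C = -120 (C = 8/(1/(-15)) = 8/(-1/15) = 8*(-15) = -120)
d(q) = -7/3 + q/3 (d(q) = (-7 + q)/3 = (-7 + q)*(⅓) = -7/3 + q/3)
d(C) + √(a + 242) = (-7/3 + (⅓)*(-120)) + √(184 + 242) = (-7/3 - 40) + √426 = -127/3 + √426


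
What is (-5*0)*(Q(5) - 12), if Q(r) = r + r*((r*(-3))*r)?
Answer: 0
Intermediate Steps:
Q(r) = r - 3*r³ (Q(r) = r + r*((-3*r)*r) = r + r*(-3*r²) = r - 3*r³)
(-5*0)*(Q(5) - 12) = (-5*0)*((5 - 3*5³) - 12) = 0*((5 - 3*125) - 12) = 0*((5 - 375) - 12) = 0*(-370 - 12) = 0*(-382) = 0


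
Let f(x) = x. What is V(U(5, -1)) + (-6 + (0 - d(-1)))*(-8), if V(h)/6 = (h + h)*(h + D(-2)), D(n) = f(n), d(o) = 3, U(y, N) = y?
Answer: 252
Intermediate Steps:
D(n) = n
V(h) = 12*h*(-2 + h) (V(h) = 6*((h + h)*(h - 2)) = 6*((2*h)*(-2 + h)) = 6*(2*h*(-2 + h)) = 12*h*(-2 + h))
V(U(5, -1)) + (-6 + (0 - d(-1)))*(-8) = 12*5*(-2 + 5) + (-6 + (0 - 1*3))*(-8) = 12*5*3 + (-6 + (0 - 3))*(-8) = 180 + (-6 - 3)*(-8) = 180 - 9*(-8) = 180 + 72 = 252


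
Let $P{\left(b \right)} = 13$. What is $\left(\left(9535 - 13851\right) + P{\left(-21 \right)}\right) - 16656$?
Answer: $-20959$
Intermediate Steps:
$\left(\left(9535 - 13851\right) + P{\left(-21 \right)}\right) - 16656 = \left(\left(9535 - 13851\right) + 13\right) - 16656 = \left(-4316 + 13\right) - 16656 = -4303 - 16656 = -20959$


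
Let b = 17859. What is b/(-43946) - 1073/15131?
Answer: -317378587/664946926 ≈ -0.47730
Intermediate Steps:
b/(-43946) - 1073/15131 = 17859/(-43946) - 1073/15131 = 17859*(-1/43946) - 1073*1/15131 = -17859/43946 - 1073/15131 = -317378587/664946926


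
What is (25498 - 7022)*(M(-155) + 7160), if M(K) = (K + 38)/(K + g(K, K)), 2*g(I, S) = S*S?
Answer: 11244478104/85 ≈ 1.3229e+8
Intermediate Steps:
g(I, S) = S²/2 (g(I, S) = (S*S)/2 = S²/2)
M(K) = (38 + K)/(K + K²/2) (M(K) = (K + 38)/(K + K²/2) = (38 + K)/(K + K²/2))
(25498 - 7022)*(M(-155) + 7160) = (25498 - 7022)*(2*(38 - 155)/(-155*(2 - 155)) + 7160) = 18476*(2*(-1/155)*(-117)/(-153) + 7160) = 18476*(2*(-1/155)*(-1/153)*(-117) + 7160) = 18476*(-26/2635 + 7160) = 18476*(18866574/2635) = 11244478104/85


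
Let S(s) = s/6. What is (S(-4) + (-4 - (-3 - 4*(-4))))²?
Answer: 2809/9 ≈ 312.11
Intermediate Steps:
S(s) = s/6 (S(s) = s*(⅙) = s/6)
(S(-4) + (-4 - (-3 - 4*(-4))))² = ((⅙)*(-4) + (-4 - (-3 - 4*(-4))))² = (-⅔ + (-4 - (-3 + 16)))² = (-⅔ + (-4 - 1*13))² = (-⅔ + (-4 - 13))² = (-⅔ - 17)² = (-53/3)² = 2809/9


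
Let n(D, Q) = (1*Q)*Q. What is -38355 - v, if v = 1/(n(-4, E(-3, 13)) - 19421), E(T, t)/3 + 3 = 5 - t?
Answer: -703123859/18332 ≈ -38355.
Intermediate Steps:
E(T, t) = 6 - 3*t (E(T, t) = -9 + 3*(5 - t) = -9 + (15 - 3*t) = 6 - 3*t)
n(D, Q) = Q**2 (n(D, Q) = Q*Q = Q**2)
v = -1/18332 (v = 1/((6 - 3*13)**2 - 19421) = 1/((6 - 39)**2 - 19421) = 1/((-33)**2 - 19421) = 1/(1089 - 19421) = 1/(-18332) = -1/18332 ≈ -5.4549e-5)
-38355 - v = -38355 - 1*(-1/18332) = -38355 + 1/18332 = -703123859/18332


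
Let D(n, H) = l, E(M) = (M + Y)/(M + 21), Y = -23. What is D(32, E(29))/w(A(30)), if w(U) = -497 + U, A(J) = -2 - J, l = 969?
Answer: -969/529 ≈ -1.8318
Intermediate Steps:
E(M) = (-23 + M)/(21 + M) (E(M) = (M - 23)/(M + 21) = (-23 + M)/(21 + M))
D(n, H) = 969
D(32, E(29))/w(A(30)) = 969/(-497 + (-2 - 1*30)) = 969/(-497 + (-2 - 30)) = 969/(-497 - 32) = 969/(-529) = 969*(-1/529) = -969/529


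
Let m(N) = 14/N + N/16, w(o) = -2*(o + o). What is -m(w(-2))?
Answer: -9/4 ≈ -2.2500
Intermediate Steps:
w(o) = -4*o
m(N) = 14/N + N/16 (m(N) = 14/N + N*(1/16) = 14/N + N/16)
-m(w(-2)) = -(14/((-4*(-2))) + (-4*(-2))/16) = -(14/8 + (1/16)*8) = -(14*(⅛) + ½) = -(7/4 + ½) = -1*9/4 = -9/4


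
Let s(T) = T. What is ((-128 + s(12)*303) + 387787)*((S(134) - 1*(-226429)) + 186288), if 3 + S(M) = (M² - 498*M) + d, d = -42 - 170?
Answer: 142324165170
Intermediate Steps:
d = -212
S(M) = -215 + M² - 498*M (S(M) = -3 + ((M² - 498*M) - 212) = -3 + (-212 + M² - 498*M) = -215 + M² - 498*M)
((-128 + s(12)*303) + 387787)*((S(134) - 1*(-226429)) + 186288) = ((-128 + 12*303) + 387787)*(((-215 + 134² - 498*134) - 1*(-226429)) + 186288) = ((-128 + 3636) + 387787)*(((-215 + 17956 - 66732) + 226429) + 186288) = (3508 + 387787)*((-48991 + 226429) + 186288) = 391295*(177438 + 186288) = 391295*363726 = 142324165170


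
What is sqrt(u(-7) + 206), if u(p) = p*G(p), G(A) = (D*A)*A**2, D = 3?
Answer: sqrt(7409) ≈ 86.076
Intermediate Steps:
G(A) = 3*A**3 (G(A) = (3*A)*A**2 = 3*A**3)
u(p) = 3*p**4 (u(p) = p*(3*p**3) = 3*p**4)
sqrt(u(-7) + 206) = sqrt(3*(-7)**4 + 206) = sqrt(3*2401 + 206) = sqrt(7203 + 206) = sqrt(7409)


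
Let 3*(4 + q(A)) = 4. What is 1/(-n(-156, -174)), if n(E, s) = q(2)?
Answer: 3/8 ≈ 0.37500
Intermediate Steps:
q(A) = -8/3 (q(A) = -4 + (⅓)*4 = -4 + 4/3 = -8/3)
n(E, s) = -8/3
1/(-n(-156, -174)) = 1/(-1*(-8/3)) = 1/(8/3) = 3/8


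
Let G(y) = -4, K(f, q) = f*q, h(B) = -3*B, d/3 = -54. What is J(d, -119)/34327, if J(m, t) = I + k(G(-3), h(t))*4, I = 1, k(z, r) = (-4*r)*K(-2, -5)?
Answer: -57119/34327 ≈ -1.6640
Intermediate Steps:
d = -162 (d = 3*(-54) = -162)
k(z, r) = -40*r (k(z, r) = (-4*r)*(-2*(-5)) = -4*r*10 = -40*r)
J(m, t) = 1 + 480*t (J(m, t) = 1 - (-120)*t*4 = 1 + (120*t)*4 = 1 + 480*t)
J(d, -119)/34327 = (1 + 480*(-119))/34327 = (1 - 57120)*(1/34327) = -57119*1/34327 = -57119/34327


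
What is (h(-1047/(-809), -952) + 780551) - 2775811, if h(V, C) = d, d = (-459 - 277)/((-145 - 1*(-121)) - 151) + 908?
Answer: -349010864/175 ≈ -1.9943e+6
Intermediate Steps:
d = 159636/175 (d = -736/((-145 + 121) - 151) + 908 = -736/(-24 - 151) + 908 = -736/(-175) + 908 = -736*(-1/175) + 908 = 736/175 + 908 = 159636/175 ≈ 912.21)
h(V, C) = 159636/175
(h(-1047/(-809), -952) + 780551) - 2775811 = (159636/175 + 780551) - 2775811 = 136756061/175 - 2775811 = -349010864/175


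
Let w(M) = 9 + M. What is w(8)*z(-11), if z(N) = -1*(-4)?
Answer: 68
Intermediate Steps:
z(N) = 4
w(8)*z(-11) = (9 + 8)*4 = 17*4 = 68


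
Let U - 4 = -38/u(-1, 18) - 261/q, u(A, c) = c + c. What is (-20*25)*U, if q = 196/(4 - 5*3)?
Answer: -3879125/441 ≈ -8796.2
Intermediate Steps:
u(A, c) = 2*c
q = -196/11 (q = 196/(4 - 15) = 196/(-11) = 196*(-1/11) = -196/11 ≈ -17.818)
U = 31033/1764 (U = 4 + (-38/(2*18) - 261/(-196/11)) = 4 + (-38/36 - 261*(-11/196)) = 4 + (-38*1/36 + 2871/196) = 4 + (-19/18 + 2871/196) = 4 + 23977/1764 = 31033/1764 ≈ 17.592)
(-20*25)*U = -20*25*(31033/1764) = -500*31033/1764 = -3879125/441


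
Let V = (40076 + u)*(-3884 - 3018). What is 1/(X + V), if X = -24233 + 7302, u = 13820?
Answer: -1/372007123 ≈ -2.6881e-9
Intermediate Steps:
X = -16931
V = -371990192 (V = (40076 + 13820)*(-3884 - 3018) = 53896*(-6902) = -371990192)
1/(X + V) = 1/(-16931 - 371990192) = 1/(-372007123) = -1/372007123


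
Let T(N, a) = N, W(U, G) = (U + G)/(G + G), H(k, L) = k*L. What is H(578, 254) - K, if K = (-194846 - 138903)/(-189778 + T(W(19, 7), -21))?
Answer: 195027569353/1328433 ≈ 1.4681e+5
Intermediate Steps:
H(k, L) = L*k
W(U, G) = (G + U)/(2*G) (W(U, G) = (G + U)/((2*G)) = (G + U)*(1/(2*G)) = (G + U)/(2*G))
K = 2336243/1328433 (K = (-194846 - 138903)/(-189778 + (½)*(7 + 19)/7) = -333749/(-189778 + (½)*(⅐)*26) = -333749/(-189778 + 13/7) = -333749/(-1328433/7) = -333749*(-7/1328433) = 2336243/1328433 ≈ 1.7586)
H(578, 254) - K = 254*578 - 1*2336243/1328433 = 146812 - 2336243/1328433 = 195027569353/1328433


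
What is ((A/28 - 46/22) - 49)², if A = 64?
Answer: 14122564/5929 ≈ 2381.9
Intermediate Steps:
((A/28 - 46/22) - 49)² = ((64/28 - 46/22) - 49)² = ((64*(1/28) - 46*1/22) - 49)² = ((16/7 - 23/11) - 49)² = (15/77 - 49)² = (-3758/77)² = 14122564/5929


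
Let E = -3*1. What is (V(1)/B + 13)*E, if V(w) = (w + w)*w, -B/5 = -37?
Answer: -7221/185 ≈ -39.032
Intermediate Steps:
B = 185 (B = -5*(-37) = 185)
V(w) = 2*w² (V(w) = (2*w)*w = 2*w²)
E = -3
(V(1)/B + 13)*E = ((2*1²)/185 + 13)*(-3) = ((2*1)*(1/185) + 13)*(-3) = (2*(1/185) + 13)*(-3) = (2/185 + 13)*(-3) = (2407/185)*(-3) = -7221/185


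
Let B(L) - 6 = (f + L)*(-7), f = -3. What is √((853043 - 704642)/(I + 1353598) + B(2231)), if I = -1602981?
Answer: I*√969608428628093/249383 ≈ 124.86*I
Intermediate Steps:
B(L) = 27 - 7*L (B(L) = 6 + (-3 + L)*(-7) = 6 + (21 - 7*L) = 27 - 7*L)
√((853043 - 704642)/(I + 1353598) + B(2231)) = √((853043 - 704642)/(-1602981 + 1353598) + (27 - 7*2231)) = √(148401/(-249383) + (27 - 15617)) = √(148401*(-1/249383) - 15590) = √(-148401/249383 - 15590) = √(-3888029371/249383) = I*√969608428628093/249383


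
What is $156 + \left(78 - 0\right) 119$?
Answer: $9438$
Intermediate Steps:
$156 + \left(78 - 0\right) 119 = 156 + \left(78 + 0\right) 119 = 156 + 78 \cdot 119 = 156 + 9282 = 9438$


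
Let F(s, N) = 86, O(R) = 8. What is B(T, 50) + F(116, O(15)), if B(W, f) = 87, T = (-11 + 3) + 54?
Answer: 173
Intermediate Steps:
T = 46 (T = -8 + 54 = 46)
B(T, 50) + F(116, O(15)) = 87 + 86 = 173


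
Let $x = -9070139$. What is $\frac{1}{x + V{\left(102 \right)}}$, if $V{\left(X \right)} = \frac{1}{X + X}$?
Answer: $- \frac{204}{1850308355} \approx -1.1025 \cdot 10^{-7}$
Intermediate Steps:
$V{\left(X \right)} = \frac{1}{2 X}$
$\frac{1}{x + V{\left(102 \right)}} = \frac{1}{-9070139 + \frac{1}{2 \cdot 102}} = \frac{1}{-9070139 + \frac{1}{2} \cdot \frac{1}{102}} = \frac{1}{-9070139 + \frac{1}{204}} = \frac{1}{- \frac{1850308355}{204}} = - \frac{204}{1850308355}$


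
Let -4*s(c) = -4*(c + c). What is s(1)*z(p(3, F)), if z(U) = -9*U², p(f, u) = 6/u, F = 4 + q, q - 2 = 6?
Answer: -9/2 ≈ -4.5000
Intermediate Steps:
q = 8 (q = 2 + 6 = 8)
F = 12 (F = 4 + 8 = 12)
s(c) = 2*c (s(c) = -(-1)*(c + c) = -(-1)*2*c = -(-2)*c = 2*c)
s(1)*z(p(3, F)) = (2*1)*(-9*(6/12)²) = 2*(-9*(6*(1/12))²) = 2*(-9*(½)²) = 2*(-9*¼) = 2*(-9/4) = -9/2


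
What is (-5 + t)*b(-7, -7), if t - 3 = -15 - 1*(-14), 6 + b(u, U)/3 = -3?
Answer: 81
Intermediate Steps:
b(u, U) = -27 (b(u, U) = -18 + 3*(-3) = -18 - 9 = -27)
t = 2 (t = 3 + (-15 - 1*(-14)) = 3 + (-15 + 14) = 3 - 1 = 2)
(-5 + t)*b(-7, -7) = (-5 + 2)*(-27) = -3*(-27) = 81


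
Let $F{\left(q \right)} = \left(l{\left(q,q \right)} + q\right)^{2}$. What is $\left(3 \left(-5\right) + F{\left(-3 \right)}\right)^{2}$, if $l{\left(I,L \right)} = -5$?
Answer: $2401$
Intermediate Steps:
$F{\left(q \right)} = \left(-5 + q\right)^{2}$
$\left(3 \left(-5\right) + F{\left(-3 \right)}\right)^{2} = \left(3 \left(-5\right) + \left(-5 - 3\right)^{2}\right)^{2} = \left(-15 + \left(-8\right)^{2}\right)^{2} = \left(-15 + 64\right)^{2} = 49^{2} = 2401$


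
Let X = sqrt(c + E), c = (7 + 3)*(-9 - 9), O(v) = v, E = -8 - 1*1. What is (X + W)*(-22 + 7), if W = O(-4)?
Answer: 60 - 45*I*sqrt(21) ≈ 60.0 - 206.22*I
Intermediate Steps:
E = -9 (E = -8 - 1 = -9)
c = -180 (c = 10*(-18) = -180)
W = -4
X = 3*I*sqrt(21) (X = sqrt(-180 - 9) = sqrt(-189) = 3*I*sqrt(21) ≈ 13.748*I)
(X + W)*(-22 + 7) = (3*I*sqrt(21) - 4)*(-22 + 7) = (-4 + 3*I*sqrt(21))*(-15) = 60 - 45*I*sqrt(21)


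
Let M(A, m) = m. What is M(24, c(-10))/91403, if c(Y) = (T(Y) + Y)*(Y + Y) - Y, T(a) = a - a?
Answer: 210/91403 ≈ 0.0022975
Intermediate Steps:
T(a) = 0
c(Y) = -Y + 2*Y² (c(Y) = (0 + Y)*(Y + Y) - Y = Y*(2*Y) - Y = 2*Y² - Y = -Y + 2*Y²)
M(24, c(-10))/91403 = -10*(-1 + 2*(-10))/91403 = -10*(-1 - 20)*(1/91403) = -10*(-21)*(1/91403) = 210*(1/91403) = 210/91403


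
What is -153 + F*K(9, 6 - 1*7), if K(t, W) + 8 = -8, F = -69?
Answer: 951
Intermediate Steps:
K(t, W) = -16 (K(t, W) = -8 - 8 = -16)
-153 + F*K(9, 6 - 1*7) = -153 - 69*(-16) = -153 + 1104 = 951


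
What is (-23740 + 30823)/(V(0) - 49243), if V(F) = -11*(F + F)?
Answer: -7083/49243 ≈ -0.14384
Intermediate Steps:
V(F) = -22*F
(-23740 + 30823)/(V(0) - 49243) = (-23740 + 30823)/(-22*0 - 49243) = 7083/(0 - 49243) = 7083/(-49243) = 7083*(-1/49243) = -7083/49243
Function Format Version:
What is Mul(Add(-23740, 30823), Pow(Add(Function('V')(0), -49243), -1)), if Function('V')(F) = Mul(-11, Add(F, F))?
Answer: Rational(-7083, 49243) ≈ -0.14384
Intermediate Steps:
Function('V')(F) = Mul(-22, F) (Function('V')(F) = Mul(-11, Mul(2, F)) = Mul(-22, F))
Mul(Add(-23740, 30823), Pow(Add(Function('V')(0), -49243), -1)) = Mul(Add(-23740, 30823), Pow(Add(Mul(-22, 0), -49243), -1)) = Mul(7083, Pow(Add(0, -49243), -1)) = Mul(7083, Pow(-49243, -1)) = Mul(7083, Rational(-1, 49243)) = Rational(-7083, 49243)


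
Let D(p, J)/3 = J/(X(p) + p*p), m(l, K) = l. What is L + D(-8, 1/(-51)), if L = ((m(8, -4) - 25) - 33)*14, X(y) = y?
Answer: -666401/952 ≈ -700.00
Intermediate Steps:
L = -700 (L = ((8 - 25) - 33)*14 = (-17 - 33)*14 = -50*14 = -700)
D(p, J) = 3*J/(p + p²) (D(p, J) = 3*(J/(p + p*p)) = 3*(J/(p + p²)) = 3*J/(p + p²))
L + D(-8, 1/(-51)) = -700 + 3/(-51*(-8)*(1 - 8)) = -700 + 3*(-1/51)*(-⅛)/(-7) = -700 + 3*(-1/51)*(-⅛)*(-⅐) = -700 - 1/952 = -666401/952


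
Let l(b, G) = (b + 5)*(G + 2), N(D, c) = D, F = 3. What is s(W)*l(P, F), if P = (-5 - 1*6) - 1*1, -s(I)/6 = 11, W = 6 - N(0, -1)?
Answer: 2310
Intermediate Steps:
W = 6 (W = 6 - 1*0 = 6 + 0 = 6)
s(I) = -66 (s(I) = -6*11 = -66)
P = -12 (P = (-5 - 6) - 1 = -11 - 1 = -12)
l(b, G) = (2 + G)*(5 + b) (l(b, G) = (5 + b)*(2 + G) = (2 + G)*(5 + b))
s(W)*l(P, F) = -66*(10 + 2*(-12) + 5*3 + 3*(-12)) = -66*(10 - 24 + 15 - 36) = -66*(-35) = 2310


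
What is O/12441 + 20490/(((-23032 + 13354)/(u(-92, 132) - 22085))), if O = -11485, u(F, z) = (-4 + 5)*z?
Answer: 932676961990/20067333 ≈ 46477.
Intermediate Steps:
u(F, z) = z (u(F, z) = 1*z = z)
O/12441 + 20490/(((-23032 + 13354)/(u(-92, 132) - 22085))) = -11485/12441 + 20490/(((-23032 + 13354)/(132 - 22085))) = -11485*1/12441 + 20490/((-9678/(-21953))) = -11485/12441 + 20490/((-9678*(-1/21953))) = -11485/12441 + 20490/(9678/21953) = -11485/12441 + 20490*(21953/9678) = -11485/12441 + 74969495/1613 = 932676961990/20067333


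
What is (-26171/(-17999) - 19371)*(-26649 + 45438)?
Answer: -6550455253362/17999 ≈ -3.6393e+8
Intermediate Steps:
(-26171/(-17999) - 19371)*(-26649 + 45438) = (-26171*(-1/17999) - 19371)*18789 = (26171/17999 - 19371)*18789 = -348632458/17999*18789 = -6550455253362/17999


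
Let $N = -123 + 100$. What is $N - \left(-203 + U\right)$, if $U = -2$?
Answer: $182$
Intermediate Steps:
$N = -23$
$N - \left(-203 + U\right) = -23 - \left(-203 - 2\right) = -23 - -205 = -23 + 205 = 182$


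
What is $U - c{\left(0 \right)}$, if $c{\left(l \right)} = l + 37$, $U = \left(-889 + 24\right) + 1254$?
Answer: $352$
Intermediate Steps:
$U = 389$ ($U = -865 + 1254 = 389$)
$c{\left(l \right)} = 37 + l$
$U - c{\left(0 \right)} = 389 - \left(37 + 0\right) = 389 - 37 = 352$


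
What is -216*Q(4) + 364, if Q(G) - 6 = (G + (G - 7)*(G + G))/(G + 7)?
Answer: -5932/11 ≈ -539.27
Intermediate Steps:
Q(G) = 6 + (G + 2*G*(-7 + G))/(7 + G) (Q(G) = 6 + (G + (G - 7)*(G + G))/(G + 7) = 6 + (G + (-7 + G)*(2*G))/(7 + G) = 6 + (G + 2*G*(-7 + G))/(7 + G))
-216*Q(4) + 364 = -216*(42 - 7*4 + 2*4**2)/(7 + 4) + 364 = -216*(42 - 28 + 2*16)/11 + 364 = -216*(42 - 28 + 32)/11 + 364 = -216*46/11 + 364 = -9936/11 + 364 = -5932/11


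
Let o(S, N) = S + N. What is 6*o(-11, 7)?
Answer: -24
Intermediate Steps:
o(S, N) = N + S
6*o(-11, 7) = 6*(7 - 11) = 6*(-4) = -24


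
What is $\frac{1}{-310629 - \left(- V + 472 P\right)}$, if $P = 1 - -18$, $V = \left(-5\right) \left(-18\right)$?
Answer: $- \frac{1}{319507} \approx -3.1298 \cdot 10^{-6}$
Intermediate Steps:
$V = 90$
$P = 19$ ($P = 1 + 18 = 19$)
$\frac{1}{-310629 - \left(- V + 472 P\right)} = \frac{1}{-310629 + \left(90 - 8968\right)} = \frac{1}{-310629 - 8878} = \frac{1}{-319507} = - \frac{1}{319507}$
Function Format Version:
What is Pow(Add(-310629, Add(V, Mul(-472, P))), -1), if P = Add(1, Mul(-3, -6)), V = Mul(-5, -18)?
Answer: Rational(-1, 319507) ≈ -3.1298e-6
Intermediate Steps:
V = 90
P = 19 (P = Add(1, 18) = 19)
Pow(Add(-310629, Add(V, Mul(-472, P))), -1) = Pow(Add(-310629, Add(90, Mul(-472, 19))), -1) = Pow(Add(-310629, Add(90, -8968)), -1) = Pow(Add(-310629, -8878), -1) = Pow(-319507, -1) = Rational(-1, 319507)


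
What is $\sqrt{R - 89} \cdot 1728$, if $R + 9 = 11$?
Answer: $1728 i \sqrt{87} \approx 16118.0 i$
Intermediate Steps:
$R = 2$ ($R = -9 + 11 = 2$)
$\sqrt{R - 89} \cdot 1728 = \sqrt{2 - 89} \cdot 1728 = \sqrt{-87} \cdot 1728 = i \sqrt{87} \cdot 1728 = 1728 i \sqrt{87}$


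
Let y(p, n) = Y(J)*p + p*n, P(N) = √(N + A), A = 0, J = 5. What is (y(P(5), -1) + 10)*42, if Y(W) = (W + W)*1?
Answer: 420 + 378*√5 ≈ 1265.2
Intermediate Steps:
Y(W) = 2*W (Y(W) = (2*W)*1 = 2*W)
P(N) = √N (P(N) = √(N + 0) = √N)
y(p, n) = 10*p + n*p (y(p, n) = (2*5)*p + p*n = 10*p + n*p)
(y(P(5), -1) + 10)*42 = (√5*(10 - 1) + 10)*42 = (√5*9 + 10)*42 = (9*√5 + 10)*42 = (10 + 9*√5)*42 = 420 + 378*√5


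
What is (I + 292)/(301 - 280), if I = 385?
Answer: 677/21 ≈ 32.238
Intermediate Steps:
(I + 292)/(301 - 280) = (385 + 292)/(301 - 280) = 677/21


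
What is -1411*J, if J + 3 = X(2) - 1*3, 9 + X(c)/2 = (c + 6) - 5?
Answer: 25398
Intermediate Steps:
X(c) = -16 + 2*c (X(c) = -18 + 2*((c + 6) - 5) = -18 + 2*((6 + c) - 5) = -18 + 2*(1 + c) = -18 + (2 + 2*c) = -16 + 2*c)
J = -18 (J = -3 + ((-16 + 2*2) - 1*3) = -3 + ((-16 + 4) - 3) = -3 + (-12 - 3) = -3 - 15 = -18)
-1411*J = -1411*(-18) = 25398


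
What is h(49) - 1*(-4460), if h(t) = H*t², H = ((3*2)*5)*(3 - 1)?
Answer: 148520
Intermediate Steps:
H = 60 (H = (6*5)*2 = 30*2 = 60)
h(t) = 60*t²
h(49) - 1*(-4460) = 60*49² - 1*(-4460) = 60*2401 + 4460 = 144060 + 4460 = 148520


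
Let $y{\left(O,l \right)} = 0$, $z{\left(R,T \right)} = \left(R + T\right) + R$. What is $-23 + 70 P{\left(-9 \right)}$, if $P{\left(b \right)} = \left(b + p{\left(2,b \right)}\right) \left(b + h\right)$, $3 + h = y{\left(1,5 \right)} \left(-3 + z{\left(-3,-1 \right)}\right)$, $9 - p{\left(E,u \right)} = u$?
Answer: $-7583$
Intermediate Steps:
$z{\left(R,T \right)} = T + 2 R$
$p{\left(E,u \right)} = 9 - u$
$h = -3$ ($h = -3 + 0 \left(-3 + \left(-1 + 2 \left(-3\right)\right)\right) = -3 + 0 \left(-3 - 7\right) = -3 + 0 \left(-10\right) = -3 + 0 = -3$)
$P{\left(b \right)} = -27 + 9 b$ ($P{\left(b \right)} = \left(b - \left(-9 + b\right)\right) \left(b - 3\right) = 9 \left(-3 + b\right) = -27 + 9 b$)
$-23 + 70 P{\left(-9 \right)} = -23 + 70 \left(-27 + 9 \left(-9\right)\right) = -23 + 70 \left(-27 - 81\right) = -23 + 70 \left(-108\right) = -23 - 7560 = -7583$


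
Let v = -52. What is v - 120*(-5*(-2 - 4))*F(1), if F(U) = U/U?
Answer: -3652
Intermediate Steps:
F(U) = 1
v - 120*(-5*(-2 - 4))*F(1) = -52 - 120*(-5*(-2 - 4)) = -52 - 120*(-5*(-6)) = -52 - 3600 = -3652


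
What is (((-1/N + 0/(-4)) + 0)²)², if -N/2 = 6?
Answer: 1/20736 ≈ 4.8225e-5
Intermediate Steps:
N = -12 (N = -2*6 = -12)
(((-1/N + 0/(-4)) + 0)²)² = (((-1/(-12) + 0/(-4)) + 0)²)² = (((-1*(-1/12) + 0*(-¼)) + 0)²)² = (((1/12 + 0) + 0)²)² = ((1/12 + 0)²)² = ((1/12)²)² = (1/144)² = 1/20736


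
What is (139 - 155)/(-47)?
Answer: 16/47 ≈ 0.34043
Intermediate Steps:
(139 - 155)/(-47) = -1/47*(-16) = 16/47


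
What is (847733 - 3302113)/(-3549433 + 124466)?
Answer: 2454380/3424967 ≈ 0.71661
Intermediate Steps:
(847733 - 3302113)/(-3549433 + 124466) = -2454380/(-3424967) = -2454380*(-1/3424967) = 2454380/3424967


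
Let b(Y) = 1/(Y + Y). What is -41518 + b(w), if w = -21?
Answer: -1743757/42 ≈ -41518.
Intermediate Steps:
b(Y) = 1/(2*Y)
-41518 + b(w) = -41518 + (1/2)/(-21) = -41518 + (1/2)*(-1/21) = -41518 - 1/42 = -1743757/42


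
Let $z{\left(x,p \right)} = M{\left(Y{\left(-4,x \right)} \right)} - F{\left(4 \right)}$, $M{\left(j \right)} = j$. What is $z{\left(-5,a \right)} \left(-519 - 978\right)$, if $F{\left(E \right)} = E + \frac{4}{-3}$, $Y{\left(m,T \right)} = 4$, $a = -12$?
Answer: $-1996$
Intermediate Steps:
$F{\left(E \right)} = - \frac{4}{3} + E$ ($F{\left(E \right)} = E + 4 \left(- \frac{1}{3}\right) = E - \frac{4}{3} = - \frac{4}{3} + E$)
$z{\left(x,p \right)} = \frac{4}{3}$ ($z{\left(x,p \right)} = 4 - \left(- \frac{4}{3} + 4\right) = 4 - \frac{8}{3} = \frac{4}{3}$)
$z{\left(-5,a \right)} \left(-519 - 978\right) = \frac{4 \left(-519 - 978\right)}{3} = \frac{4}{3} \left(-1497\right) = -1996$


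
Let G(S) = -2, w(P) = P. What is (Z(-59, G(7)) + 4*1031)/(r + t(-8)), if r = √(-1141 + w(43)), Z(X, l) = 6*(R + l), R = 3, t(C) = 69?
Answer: 13570/279 - 590*I*√122/279 ≈ 48.638 - 23.358*I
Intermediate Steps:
Z(X, l) = 18 + 6*l (Z(X, l) = 6*(3 + l) = 18 + 6*l)
r = 3*I*√122 (r = √(-1141 + 43) = √(-1098) = 3*I*√122 ≈ 33.136*I)
(Z(-59, G(7)) + 4*1031)/(r + t(-8)) = ((18 + 6*(-2)) + 4*1031)/(3*I*√122 + 69) = ((18 - 12) + 4124)/(69 + 3*I*√122) = (6 + 4124)/(69 + 3*I*√122) = 4130/(69 + 3*I*√122)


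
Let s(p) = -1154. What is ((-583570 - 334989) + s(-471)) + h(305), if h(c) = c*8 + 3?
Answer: -917270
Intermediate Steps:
h(c) = 3 + 8*c (h(c) = 8*c + 3 = 3 + 8*c)
((-583570 - 334989) + s(-471)) + h(305) = ((-583570 - 334989) - 1154) + (3 + 8*305) = (-918559 - 1154) + (3 + 2440) = -919713 + 2443 = -917270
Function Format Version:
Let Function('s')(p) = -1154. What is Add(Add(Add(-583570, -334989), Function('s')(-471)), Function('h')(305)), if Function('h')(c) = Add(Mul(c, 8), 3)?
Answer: -917270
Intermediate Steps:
Function('h')(c) = Add(3, Mul(8, c)) (Function('h')(c) = Add(Mul(8, c), 3) = Add(3, Mul(8, c)))
Add(Add(Add(-583570, -334989), Function('s')(-471)), Function('h')(305)) = Add(Add(Add(-583570, -334989), -1154), Add(3, Mul(8, 305))) = Add(Add(-918559, -1154), Add(3, 2440)) = Add(-919713, 2443) = -917270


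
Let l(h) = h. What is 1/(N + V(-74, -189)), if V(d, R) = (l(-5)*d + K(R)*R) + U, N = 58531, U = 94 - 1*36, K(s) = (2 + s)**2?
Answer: -1/6550182 ≈ -1.5267e-7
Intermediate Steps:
U = 58 (U = 94 - 36 = 58)
V(d, R) = 58 - 5*d + R*(2 + R)**2 (V(d, R) = (-5*d + (2 + R)**2*R) + 58 = (-5*d + R*(2 + R)**2) + 58 = 58 - 5*d + R*(2 + R)**2)
1/(N + V(-74, -189)) = 1/(58531 + (58 - 5*(-74) - 189*(2 - 189)**2)) = 1/(58531 + (58 + 370 - 189*(-187)**2)) = 1/(58531 + (58 + 370 - 189*34969)) = 1/(58531 + (58 + 370 - 6609141)) = 1/(58531 - 6608713) = 1/(-6550182) = -1/6550182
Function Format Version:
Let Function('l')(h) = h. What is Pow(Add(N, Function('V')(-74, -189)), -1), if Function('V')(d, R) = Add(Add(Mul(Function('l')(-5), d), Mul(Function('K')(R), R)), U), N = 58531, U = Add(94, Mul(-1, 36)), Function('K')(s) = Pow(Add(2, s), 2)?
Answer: Rational(-1, 6550182) ≈ -1.5267e-7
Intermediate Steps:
U = 58 (U = Add(94, -36) = 58)
Function('V')(d, R) = Add(58, Mul(-5, d), Mul(R, Pow(Add(2, R), 2))) (Function('V')(d, R) = Add(Add(Mul(-5, d), Mul(Pow(Add(2, R), 2), R)), 58) = Add(Add(Mul(-5, d), Mul(R, Pow(Add(2, R), 2))), 58) = Add(58, Mul(-5, d), Mul(R, Pow(Add(2, R), 2))))
Pow(Add(N, Function('V')(-74, -189)), -1) = Pow(Add(58531, Add(58, Mul(-5, -74), Mul(-189, Pow(Add(2, -189), 2)))), -1) = Pow(Add(58531, Add(58, 370, Mul(-189, Pow(-187, 2)))), -1) = Pow(Add(58531, Add(58, 370, Mul(-189, 34969))), -1) = Pow(Add(58531, Add(58, 370, -6609141)), -1) = Pow(Add(58531, -6608713), -1) = Pow(-6550182, -1) = Rational(-1, 6550182)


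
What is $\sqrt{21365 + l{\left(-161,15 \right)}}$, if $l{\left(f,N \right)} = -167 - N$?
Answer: $\sqrt{21183} \approx 145.54$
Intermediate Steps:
$\sqrt{21365 + l{\left(-161,15 \right)}} = \sqrt{21365 - 182} = \sqrt{21183}$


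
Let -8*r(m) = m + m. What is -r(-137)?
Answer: -137/4 ≈ -34.250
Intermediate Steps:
r(m) = -m/4 (r(m) = -(m + m)/8 = -m/4)
-r(-137) = -(-1)*(-137)/4 = -1*137/4 = -137/4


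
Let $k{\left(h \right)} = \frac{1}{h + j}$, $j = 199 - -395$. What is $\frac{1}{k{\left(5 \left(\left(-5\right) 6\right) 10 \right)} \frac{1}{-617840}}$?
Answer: $559763040$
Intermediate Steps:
$j = 594$ ($j = 199 + 395 = 594$)
$k{\left(h \right)} = \frac{1}{594 + h}$ ($k{\left(h \right)} = \frac{1}{h + 594} = \frac{1}{594 + h}$)
$\frac{1}{k{\left(5 \left(\left(-5\right) 6\right) 10 \right)} \frac{1}{-617840}} = \frac{1}{\frac{1}{594 + 5 \left(\left(-5\right) 6\right) 10} \frac{1}{-617840}} = \frac{1}{\frac{1}{594 + 5 \left(-30\right) 10} \left(- \frac{1}{617840}\right)} = \frac{1}{\frac{1}{594 - 1500} \left(- \frac{1}{617840}\right)} = \frac{1}{\frac{1}{-906} \left(- \frac{1}{617840}\right)} = \frac{1}{\left(- \frac{1}{906}\right) \left(- \frac{1}{617840}\right)} = \frac{1}{\frac{1}{559763040}} = 559763040$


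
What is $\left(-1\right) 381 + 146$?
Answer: $-235$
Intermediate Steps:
$\left(-1\right) 381 + 146 = -381 + 146 = -235$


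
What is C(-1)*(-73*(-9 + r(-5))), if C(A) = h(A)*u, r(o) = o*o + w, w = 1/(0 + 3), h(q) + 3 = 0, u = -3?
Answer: -10731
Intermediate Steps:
h(q) = -3 (h(q) = -3 + 0 = -3)
w = ⅓ (w = 1/3 = ⅓ ≈ 0.33333)
r(o) = ⅓ + o² (r(o) = o*o + ⅓ = o² + ⅓ = ⅓ + o²)
C(A) = 9 (C(A) = -3*(-3) = 9)
C(-1)*(-73*(-9 + r(-5))) = 9*(-73*(-9 + (⅓ + (-5)²))) = 9*(-73*(-9 + (⅓ + 25))) = 9*(-73*(-9 + 76/3)) = 9*(-73*49/3) = 9*(-3577/3) = -10731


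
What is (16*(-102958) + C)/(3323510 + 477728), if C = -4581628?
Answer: -3114478/1900619 ≈ -1.6387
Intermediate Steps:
(16*(-102958) + C)/(3323510 + 477728) = (16*(-102958) - 4581628)/(3323510 + 477728) = (-1647328 - 4581628)/3801238 = -6228956*1/3801238 = -3114478/1900619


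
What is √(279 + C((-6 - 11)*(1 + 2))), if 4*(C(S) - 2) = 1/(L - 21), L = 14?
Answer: √55069/14 ≈ 16.762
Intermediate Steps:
C(S) = 55/28 (C(S) = 2 + 1/(4*(14 - 21)) = 2 + (¼)/(-7) = 2 + (¼)*(-⅐) = 2 - 1/28 = 55/28)
√(279 + C((-6 - 11)*(1 + 2))) = √(279 + 55/28) = √(7867/28) = √55069/14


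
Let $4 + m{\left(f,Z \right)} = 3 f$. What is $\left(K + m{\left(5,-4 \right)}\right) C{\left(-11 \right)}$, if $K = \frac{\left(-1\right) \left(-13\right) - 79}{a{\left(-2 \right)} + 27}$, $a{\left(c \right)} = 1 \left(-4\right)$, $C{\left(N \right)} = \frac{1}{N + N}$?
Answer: $- \frac{17}{46} \approx -0.36957$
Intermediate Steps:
$m{\left(f,Z \right)} = -4 + 3 f$
$C{\left(N \right)} = \frac{1}{2 N}$
$a{\left(c \right)} = -4$
$K = - \frac{66}{23}$ ($K = \frac{\left(-1\right) \left(-13\right) - 79}{-4 + 27} = \frac{13 - 79}{23} = \left(-66\right) \frac{1}{23} = - \frac{66}{23} \approx -2.8696$)
$\left(K + m{\left(5,-4 \right)}\right) C{\left(-11 \right)} = \left(- \frac{66}{23} + \left(-4 + 3 \cdot 5\right)\right) \frac{1}{2 \left(-11\right)} = \left(- \frac{66}{23} + \left(-4 + 15\right)\right) \frac{1}{2} \left(- \frac{1}{11}\right) = \left(- \frac{66}{23} + 11\right) \left(- \frac{1}{22}\right) = \frac{187}{23} \left(- \frac{1}{22}\right) = - \frac{17}{46}$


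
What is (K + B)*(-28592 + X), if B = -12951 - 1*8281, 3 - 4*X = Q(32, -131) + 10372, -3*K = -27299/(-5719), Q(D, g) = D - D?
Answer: 15147426077617/22876 ≈ 6.6215e+8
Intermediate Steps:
Q(D, g) = 0
K = -27299/17157 (K = -(-27299)/(3*(-5719)) = -(-27299)*(-1)/(3*5719) = -1/3*27299/5719 = -27299/17157 ≈ -1.5911)
X = -10369/4 (X = 3/4 - (0 + 10372)/4 = 3/4 - 1/4*10372 = 3/4 - 2593 = -10369/4 ≈ -2592.3)
B = -21232 (B = -12951 - 8281 = -21232)
(K + B)*(-28592 + X) = (-27299/17157 - 21232)*(-28592 - 10369/4) = -364304723/17157*(-124737/4) = 15147426077617/22876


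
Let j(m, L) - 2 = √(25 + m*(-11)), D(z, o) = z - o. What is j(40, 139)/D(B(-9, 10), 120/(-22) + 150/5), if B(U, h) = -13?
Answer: -22/413 - 11*I*√415/413 ≈ -0.053269 - 0.54258*I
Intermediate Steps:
j(m, L) = 2 + √(25 - 11*m) (j(m, L) = 2 + √(25 + m*(-11)) = 2 + √(25 - 11*m))
j(40, 139)/D(B(-9, 10), 120/(-22) + 150/5) = (2 + √(25 - 11*40))/(-13 - (120/(-22) + 150/5)) = (2 + √(25 - 440))/(-13 - (120*(-1/22) + 150*(⅕))) = (2 + √(-415))/(-13 - (-60/11 + 30)) = (2 + I*√415)/(-13 - 1*270/11) = (2 + I*√415)/(-13 - 270/11) = (2 + I*√415)/(-413/11) = (2 + I*√415)*(-11/413) = -22/413 - 11*I*√415/413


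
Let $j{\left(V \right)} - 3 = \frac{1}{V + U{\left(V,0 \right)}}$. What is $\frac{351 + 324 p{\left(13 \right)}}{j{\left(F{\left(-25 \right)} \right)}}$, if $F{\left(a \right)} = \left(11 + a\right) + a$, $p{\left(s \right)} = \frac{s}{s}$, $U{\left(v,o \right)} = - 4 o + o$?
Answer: $\frac{26325}{116} \approx 226.94$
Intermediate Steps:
$U{\left(v,o \right)} = - 3 o$
$p{\left(s \right)} = 1$
$F{\left(a \right)} = 11 + 2 a$
$j{\left(V \right)} = 3 + \frac{1}{V}$ ($j{\left(V \right)} = 3 + \frac{1}{V - 0} = 3 + \frac{1}{V + 0} = 3 + \frac{1}{V}$)
$\frac{351 + 324 p{\left(13 \right)}}{j{\left(F{\left(-25 \right)} \right)}} = \frac{351 + 324 \cdot 1}{3 + \frac{1}{11 + 2 \left(-25\right)}} = \frac{351 + 324}{3 + \frac{1}{11 - 50}} = \frac{675}{3 + \frac{1}{-39}} = \frac{675}{3 - \frac{1}{39}} = \frac{675}{\frac{116}{39}} = 675 \cdot \frac{39}{116} = \frac{26325}{116}$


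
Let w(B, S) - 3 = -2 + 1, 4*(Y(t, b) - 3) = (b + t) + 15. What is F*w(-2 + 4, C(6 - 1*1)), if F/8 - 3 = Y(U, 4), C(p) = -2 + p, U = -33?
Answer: 40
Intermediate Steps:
Y(t, b) = 27/4 + b/4 + t/4 (Y(t, b) = 3 + ((b + t) + 15)/4 = 3 + (15 + b + t)/4 = 3 + (15/4 + b/4 + t/4) = 27/4 + b/4 + t/4)
w(B, S) = 2 (w(B, S) = 3 + (-2 + 1) = 3 - 1 = 2)
F = 20 (F = 24 + 8*(27/4 + (1/4)*4 + (1/4)*(-33)) = 24 + 8*(27/4 + 1 - 33/4) = 24 + 8*(-1/2) = 24 - 4 = 20)
F*w(-2 + 4, C(6 - 1*1)) = 20*2 = 40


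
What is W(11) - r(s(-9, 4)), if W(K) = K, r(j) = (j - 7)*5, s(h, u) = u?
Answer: 26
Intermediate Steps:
r(j) = -35 + 5*j (r(j) = (-7 + j)*5 = -35 + 5*j)
W(11) - r(s(-9, 4)) = 11 - (-35 + 5*4) = 11 - (-35 + 20) = 11 - 1*(-15) = 11 + 15 = 26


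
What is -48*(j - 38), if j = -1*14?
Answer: 2496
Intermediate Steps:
j = -14
-48*(j - 38) = -48*(-14 - 38) = -48*(-52) = 2496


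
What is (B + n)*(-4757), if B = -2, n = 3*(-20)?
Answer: 294934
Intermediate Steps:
n = -60
(B + n)*(-4757) = (-2 - 60)*(-4757) = -62*(-4757) = 294934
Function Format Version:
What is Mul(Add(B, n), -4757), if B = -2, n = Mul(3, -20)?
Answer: 294934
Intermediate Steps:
n = -60
Mul(Add(B, n), -4757) = Mul(Add(-2, -60), -4757) = Mul(-62, -4757) = 294934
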